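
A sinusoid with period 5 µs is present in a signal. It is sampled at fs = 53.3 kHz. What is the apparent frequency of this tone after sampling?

T = 5 µs → f = 1/T = 200 kHz.
200 kHz mod fs = 40.1 kHz.
40.1 kHz > fs/2 = 26.65 kHz, folds to fs − 40.1 kHz = 13.2 kHz.

13.2 kHz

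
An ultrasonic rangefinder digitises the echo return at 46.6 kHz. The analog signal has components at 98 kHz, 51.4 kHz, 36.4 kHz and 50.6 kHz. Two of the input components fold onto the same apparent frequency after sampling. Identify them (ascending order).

fs/2 = 23.3 kHz.
98 kHz mod fs = 4.8 kHz.
4.8 kHz ≤ fs/2 = 23.3 kHz, appears at 4.8 kHz.
51.4 kHz mod fs = 4.8 kHz.
4.8 kHz ≤ fs/2 = 23.3 kHz, appears at 4.8 kHz.
36.4 kHz > fs/2 = 23.3 kHz, folds to fs − 36.4 kHz = 10.2 kHz.
50.6 kHz mod fs = 4 kHz.
4 kHz ≤ fs/2 = 23.3 kHz, appears at 4 kHz.
51.4 kHz and 98 kHz both map to 4.8 kHz.

51.4 kHz, 98 kHz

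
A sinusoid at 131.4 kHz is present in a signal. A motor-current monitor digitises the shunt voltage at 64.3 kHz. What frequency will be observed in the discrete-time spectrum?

131.4 kHz mod fs = 2.8 kHz.
2.8 kHz ≤ fs/2 = 32.15 kHz, appears at 2.8 kHz.

2.8 kHz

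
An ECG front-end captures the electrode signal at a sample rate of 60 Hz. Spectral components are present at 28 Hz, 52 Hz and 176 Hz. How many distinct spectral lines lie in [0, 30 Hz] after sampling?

fs/2 = 30 Hz.
28 Hz ≤ fs/2 = 30 Hz, passes unchanged.
52 Hz > fs/2 = 30 Hz, folds to fs − 52 Hz = 8 Hz.
176 Hz mod fs = 56 Hz.
56 Hz > fs/2 = 30 Hz, folds to fs − 56 Hz = 4 Hz.
Distinct values: {4 Hz, 8 Hz, 28 Hz} → 3.

3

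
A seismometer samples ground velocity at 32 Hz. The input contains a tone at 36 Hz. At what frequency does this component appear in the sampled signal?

36 Hz mod fs = 4 Hz.
4 Hz ≤ fs/2 = 16 Hz, appears at 4 Hz.

4 Hz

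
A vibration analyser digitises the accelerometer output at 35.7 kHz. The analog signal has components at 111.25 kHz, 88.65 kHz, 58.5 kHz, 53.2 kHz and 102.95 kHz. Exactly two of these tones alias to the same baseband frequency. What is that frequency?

4.15 kHz

fs/2 = 17.85 kHz.
111.25 kHz mod fs = 4.15 kHz.
4.15 kHz ≤ fs/2 = 17.85 kHz, appears at 4.15 kHz.
88.65 kHz mod fs = 17.25 kHz.
17.25 kHz ≤ fs/2 = 17.85 kHz, appears at 17.25 kHz.
58.5 kHz mod fs = 22.8 kHz.
22.8 kHz > fs/2 = 17.85 kHz, folds to fs − 22.8 kHz = 12.9 kHz.
53.2 kHz mod fs = 17.5 kHz.
17.5 kHz ≤ fs/2 = 17.85 kHz, appears at 17.5 kHz.
102.95 kHz mod fs = 31.55 kHz.
31.55 kHz > fs/2 = 17.85 kHz, folds to fs − 31.55 kHz = 4.15 kHz.
102.95 kHz and 111.25 kHz both map to 4.15 kHz.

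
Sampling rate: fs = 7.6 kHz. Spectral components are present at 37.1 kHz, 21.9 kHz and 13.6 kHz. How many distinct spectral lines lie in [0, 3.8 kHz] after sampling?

fs/2 = 3.8 kHz.
37.1 kHz mod fs = 6.7 kHz.
6.7 kHz > fs/2 = 3.8 kHz, folds to fs − 6.7 kHz = 0.9 kHz.
21.9 kHz mod fs = 6.7 kHz.
6.7 kHz > fs/2 = 3.8 kHz, folds to fs − 6.7 kHz = 0.9 kHz.
13.6 kHz mod fs = 6 kHz.
6 kHz > fs/2 = 3.8 kHz, folds to fs − 6 kHz = 1.6 kHz.
Distinct values: {0.9 kHz, 1.6 kHz} → 2.

2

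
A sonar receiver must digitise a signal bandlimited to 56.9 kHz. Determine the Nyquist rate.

Nyquist rate = 2 × 56.9 kHz = 113.8 kHz.

113.8 kHz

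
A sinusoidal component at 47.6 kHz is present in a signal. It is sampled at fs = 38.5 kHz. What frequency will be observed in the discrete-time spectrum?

9.1 kHz

47.6 kHz mod fs = 9.1 kHz.
9.1 kHz ≤ fs/2 = 19.25 kHz, appears at 9.1 kHz.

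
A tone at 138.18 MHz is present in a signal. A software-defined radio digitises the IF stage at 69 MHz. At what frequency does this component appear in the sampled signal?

0.18 MHz

138.18 MHz mod fs = 0.18 MHz.
0.18 MHz ≤ fs/2 = 34.5 MHz, appears at 0.18 MHz.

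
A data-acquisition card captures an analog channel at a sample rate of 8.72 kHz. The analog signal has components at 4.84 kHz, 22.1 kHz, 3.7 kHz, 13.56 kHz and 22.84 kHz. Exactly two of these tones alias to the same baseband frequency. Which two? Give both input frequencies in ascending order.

4.84 kHz, 13.56 kHz

fs/2 = 4.36 kHz.
4.84 kHz > fs/2 = 4.36 kHz, folds to fs − 4.84 kHz = 3.88 kHz.
22.1 kHz mod fs = 4.66 kHz.
4.66 kHz > fs/2 = 4.36 kHz, folds to fs − 4.66 kHz = 4.06 kHz.
3.7 kHz ≤ fs/2 = 4.36 kHz, passes unchanged.
13.56 kHz mod fs = 4.84 kHz.
4.84 kHz > fs/2 = 4.36 kHz, folds to fs − 4.84 kHz = 3.88 kHz.
22.84 kHz mod fs = 5.4 kHz.
5.4 kHz > fs/2 = 4.36 kHz, folds to fs − 5.4 kHz = 3.32 kHz.
4.84 kHz and 13.56 kHz both map to 3.88 kHz.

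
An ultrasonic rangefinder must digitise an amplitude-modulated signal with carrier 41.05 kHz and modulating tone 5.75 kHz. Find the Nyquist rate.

93.6 kHz

AM sidebands sit at fc ± fm = 35.3 kHz and 46.8 kHz.
Highest-frequency component: 46.8 kHz.
Nyquist rate = 2 × 46.8 kHz = 93.6 kHz.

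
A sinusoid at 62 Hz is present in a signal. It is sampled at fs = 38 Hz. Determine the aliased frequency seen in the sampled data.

14 Hz

62 Hz mod fs = 24 Hz.
24 Hz > fs/2 = 19 Hz, folds to fs − 24 Hz = 14 Hz.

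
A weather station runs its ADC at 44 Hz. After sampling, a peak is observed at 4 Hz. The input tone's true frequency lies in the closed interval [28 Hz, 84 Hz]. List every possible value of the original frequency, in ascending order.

40 Hz, 48 Hz, 84 Hz

Frequencies that alias to 4 Hz are k·fs ± 4 Hz for integer k ≥ 0.
k=0: 4 Hz.
k=1: 40 Hz, 48 Hz.
k=2: 84 Hz, 92 Hz.
k=3: 128 Hz, 136 Hz.
Within [28 Hz, 84 Hz]: 40 Hz, 48 Hz, 84 Hz.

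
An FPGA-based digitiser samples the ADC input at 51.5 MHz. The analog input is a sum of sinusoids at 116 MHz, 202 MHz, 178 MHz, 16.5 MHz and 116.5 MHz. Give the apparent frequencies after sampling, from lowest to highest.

fs/2 = 25.75 MHz.
116 MHz mod fs = 13 MHz.
13 MHz ≤ fs/2 = 25.75 MHz, appears at 13 MHz.
202 MHz mod fs = 47.5 MHz.
47.5 MHz > fs/2 = 25.75 MHz, folds to fs − 47.5 MHz = 4 MHz.
178 MHz mod fs = 23.5 MHz.
23.5 MHz ≤ fs/2 = 25.75 MHz, appears at 23.5 MHz.
16.5 MHz ≤ fs/2 = 25.75 MHz, passes unchanged.
116.5 MHz mod fs = 13.5 MHz.
13.5 MHz ≤ fs/2 = 25.75 MHz, appears at 13.5 MHz.
Distinct values: {4 MHz, 13 MHz, 13.5 MHz, 16.5 MHz, 23.5 MHz}.

4 MHz, 13 MHz, 13.5 MHz, 16.5 MHz, 23.5 MHz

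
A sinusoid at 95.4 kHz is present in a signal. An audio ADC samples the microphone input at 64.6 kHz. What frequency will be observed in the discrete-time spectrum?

30.8 kHz

95.4 kHz mod fs = 30.8 kHz.
30.8 kHz ≤ fs/2 = 32.3 kHz, appears at 30.8 kHz.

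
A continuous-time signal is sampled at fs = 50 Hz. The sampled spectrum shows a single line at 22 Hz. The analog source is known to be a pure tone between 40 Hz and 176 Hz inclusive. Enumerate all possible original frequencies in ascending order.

Frequencies that alias to 22 Hz are k·fs ± 22 Hz for integer k ≥ 0.
k=0: 22 Hz.
k=1: 28 Hz, 72 Hz.
k=2: 78 Hz, 122 Hz.
k=3: 128 Hz, 172 Hz.
k=4: 178 Hz, 222 Hz.
Within [40 Hz, 176 Hz]: 72 Hz, 78 Hz, 122 Hz, 128 Hz, 172 Hz.

72 Hz, 78 Hz, 122 Hz, 128 Hz, 172 Hz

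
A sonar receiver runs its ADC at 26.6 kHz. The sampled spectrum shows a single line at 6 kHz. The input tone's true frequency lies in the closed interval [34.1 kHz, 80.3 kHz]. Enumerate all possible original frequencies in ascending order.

Frequencies that alias to 6 kHz are k·fs ± 6 kHz for integer k ≥ 0.
k=0: 6 kHz.
k=1: 20.6 kHz, 32.6 kHz.
k=2: 47.2 kHz, 59.2 kHz.
k=3: 73.8 kHz, 85.8 kHz.
k=4: 100.4 kHz, 112.4 kHz.
Within [34.1 kHz, 80.3 kHz]: 47.2 kHz, 59.2 kHz, 73.8 kHz.

47.2 kHz, 59.2 kHz, 73.8 kHz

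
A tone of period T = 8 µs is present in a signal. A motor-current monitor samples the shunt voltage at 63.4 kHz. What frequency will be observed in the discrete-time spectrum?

T = 8 µs → f = 1/T = 125 kHz.
125 kHz mod fs = 61.6 kHz.
61.6 kHz > fs/2 = 31.7 kHz, folds to fs − 61.6 kHz = 1.8 kHz.

1.8 kHz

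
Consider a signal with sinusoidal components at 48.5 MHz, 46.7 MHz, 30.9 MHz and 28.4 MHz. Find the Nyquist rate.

Highest-frequency component: 48.5 MHz.
Nyquist rate = 2 × 48.5 MHz = 97 MHz.

97 MHz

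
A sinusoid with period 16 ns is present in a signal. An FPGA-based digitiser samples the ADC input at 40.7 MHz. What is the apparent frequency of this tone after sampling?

T = 16 ns → f = 1/T = 62.5 MHz.
62.5 MHz mod fs = 21.8 MHz.
21.8 MHz > fs/2 = 20.35 MHz, folds to fs − 21.8 MHz = 18.9 MHz.

18.9 MHz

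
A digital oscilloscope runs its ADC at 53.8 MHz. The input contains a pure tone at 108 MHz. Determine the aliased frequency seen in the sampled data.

108 MHz mod fs = 0.4 MHz.
0.4 MHz ≤ fs/2 = 26.9 MHz, appears at 0.4 MHz.

0.4 MHz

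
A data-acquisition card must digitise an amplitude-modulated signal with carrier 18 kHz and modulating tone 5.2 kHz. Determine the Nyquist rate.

AM sidebands sit at fc ± fm = 12.8 kHz and 23.2 kHz.
Highest-frequency component: 23.2 kHz.
Nyquist rate = 2 × 23.2 kHz = 46.4 kHz.

46.4 kHz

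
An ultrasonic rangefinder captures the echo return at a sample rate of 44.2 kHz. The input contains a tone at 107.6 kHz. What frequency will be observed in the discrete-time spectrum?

19.2 kHz

107.6 kHz mod fs = 19.2 kHz.
19.2 kHz ≤ fs/2 = 22.1 kHz, appears at 19.2 kHz.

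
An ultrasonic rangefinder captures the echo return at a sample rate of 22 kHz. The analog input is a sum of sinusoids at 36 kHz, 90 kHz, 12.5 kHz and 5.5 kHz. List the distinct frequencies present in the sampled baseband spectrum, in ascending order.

2 kHz, 5.5 kHz, 8 kHz, 9.5 kHz

fs/2 = 11 kHz.
36 kHz mod fs = 14 kHz.
14 kHz > fs/2 = 11 kHz, folds to fs − 14 kHz = 8 kHz.
90 kHz mod fs = 2 kHz.
2 kHz ≤ fs/2 = 11 kHz, appears at 2 kHz.
12.5 kHz > fs/2 = 11 kHz, folds to fs − 12.5 kHz = 9.5 kHz.
5.5 kHz ≤ fs/2 = 11 kHz, passes unchanged.
Distinct values: {2 kHz, 5.5 kHz, 8 kHz, 9.5 kHz}.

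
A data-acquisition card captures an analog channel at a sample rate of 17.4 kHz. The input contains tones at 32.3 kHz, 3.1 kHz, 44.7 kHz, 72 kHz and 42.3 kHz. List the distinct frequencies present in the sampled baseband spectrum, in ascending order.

fs/2 = 8.7 kHz.
32.3 kHz mod fs = 14.9 kHz.
14.9 kHz > fs/2 = 8.7 kHz, folds to fs − 14.9 kHz = 2.5 kHz.
3.1 kHz ≤ fs/2 = 8.7 kHz, passes unchanged.
44.7 kHz mod fs = 9.9 kHz.
9.9 kHz > fs/2 = 8.7 kHz, folds to fs − 9.9 kHz = 7.5 kHz.
72 kHz mod fs = 2.4 kHz.
2.4 kHz ≤ fs/2 = 8.7 kHz, appears at 2.4 kHz.
42.3 kHz mod fs = 7.5 kHz.
7.5 kHz ≤ fs/2 = 8.7 kHz, appears at 7.5 kHz.
Distinct values: {2.4 kHz, 2.5 kHz, 3.1 kHz, 7.5 kHz}.

2.4 kHz, 2.5 kHz, 3.1 kHz, 7.5 kHz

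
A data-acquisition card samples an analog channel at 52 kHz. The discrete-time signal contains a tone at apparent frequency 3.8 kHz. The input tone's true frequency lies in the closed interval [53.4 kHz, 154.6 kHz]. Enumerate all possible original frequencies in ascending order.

55.8 kHz, 100.2 kHz, 107.8 kHz, 152.2 kHz

Frequencies that alias to 3.8 kHz are k·fs ± 3.8 kHz for integer k ≥ 0.
k=0: 3.8 kHz.
k=1: 48.2 kHz, 55.8 kHz.
k=2: 100.2 kHz, 107.8 kHz.
k=3: 152.2 kHz, 159.8 kHz.
k=4: 204.2 kHz, 211.8 kHz.
Within [53.4 kHz, 154.6 kHz]: 55.8 kHz, 100.2 kHz, 107.8 kHz, 152.2 kHz.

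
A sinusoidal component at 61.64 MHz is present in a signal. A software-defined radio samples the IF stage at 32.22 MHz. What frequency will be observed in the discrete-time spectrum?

61.64 MHz mod fs = 29.42 MHz.
29.42 MHz > fs/2 = 16.11 MHz, folds to fs − 29.42 MHz = 2.8 MHz.

2.8 MHz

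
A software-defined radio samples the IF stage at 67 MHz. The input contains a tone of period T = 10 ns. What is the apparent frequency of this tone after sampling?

T = 10 ns → f = 1/T = 100 MHz.
100 MHz mod fs = 33 MHz.
33 MHz ≤ fs/2 = 33.5 MHz, appears at 33 MHz.

33 MHz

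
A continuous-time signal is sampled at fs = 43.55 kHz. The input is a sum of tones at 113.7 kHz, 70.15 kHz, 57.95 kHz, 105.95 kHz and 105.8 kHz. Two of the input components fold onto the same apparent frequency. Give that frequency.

16.95 kHz

fs/2 = 21.775 kHz.
113.7 kHz mod fs = 26.6 kHz.
26.6 kHz > fs/2 = 21.775 kHz, folds to fs − 26.6 kHz = 16.95 kHz.
70.15 kHz mod fs = 26.6 kHz.
26.6 kHz > fs/2 = 21.775 kHz, folds to fs − 26.6 kHz = 16.95 kHz.
57.95 kHz mod fs = 14.4 kHz.
14.4 kHz ≤ fs/2 = 21.775 kHz, appears at 14.4 kHz.
105.95 kHz mod fs = 18.85 kHz.
18.85 kHz ≤ fs/2 = 21.775 kHz, appears at 18.85 kHz.
105.8 kHz mod fs = 18.7 kHz.
18.7 kHz ≤ fs/2 = 21.775 kHz, appears at 18.7 kHz.
70.15 kHz and 113.7 kHz both map to 16.95 kHz.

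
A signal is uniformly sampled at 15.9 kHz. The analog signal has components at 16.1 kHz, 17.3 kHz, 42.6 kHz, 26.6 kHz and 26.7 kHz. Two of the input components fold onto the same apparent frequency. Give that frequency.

fs/2 = 7.95 kHz.
16.1 kHz mod fs = 0.2 kHz.
0.2 kHz ≤ fs/2 = 7.95 kHz, appears at 0.2 kHz.
17.3 kHz mod fs = 1.4 kHz.
1.4 kHz ≤ fs/2 = 7.95 kHz, appears at 1.4 kHz.
42.6 kHz mod fs = 10.8 kHz.
10.8 kHz > fs/2 = 7.95 kHz, folds to fs − 10.8 kHz = 5.1 kHz.
26.6 kHz mod fs = 10.7 kHz.
10.7 kHz > fs/2 = 7.95 kHz, folds to fs − 10.7 kHz = 5.2 kHz.
26.7 kHz mod fs = 10.8 kHz.
10.8 kHz > fs/2 = 7.95 kHz, folds to fs − 10.8 kHz = 5.1 kHz.
26.7 kHz and 42.6 kHz both map to 5.1 kHz.

5.1 kHz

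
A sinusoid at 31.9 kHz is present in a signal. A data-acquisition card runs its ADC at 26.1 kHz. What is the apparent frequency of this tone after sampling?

5.8 kHz

31.9 kHz mod fs = 5.8 kHz.
5.8 kHz ≤ fs/2 = 13.05 kHz, appears at 5.8 kHz.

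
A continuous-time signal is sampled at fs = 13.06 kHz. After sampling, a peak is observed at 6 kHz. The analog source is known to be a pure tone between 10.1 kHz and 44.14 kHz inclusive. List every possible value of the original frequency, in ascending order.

Frequencies that alias to 6 kHz are k·fs ± 6 kHz for integer k ≥ 0.
k=0: 6 kHz.
k=1: 7.06 kHz, 19.06 kHz.
k=2: 20.12 kHz, 32.12 kHz.
k=3: 33.18 kHz, 45.18 kHz.
k=4: 46.24 kHz, 58.24 kHz.
Within [10.1 kHz, 44.14 kHz]: 19.06 kHz, 20.12 kHz, 32.12 kHz, 33.18 kHz.

19.06 kHz, 20.12 kHz, 32.12 kHz, 33.18 kHz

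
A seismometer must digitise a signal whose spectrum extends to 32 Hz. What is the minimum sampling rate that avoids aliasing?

64 Hz

Nyquist rate = 2 × 32 Hz = 64 Hz.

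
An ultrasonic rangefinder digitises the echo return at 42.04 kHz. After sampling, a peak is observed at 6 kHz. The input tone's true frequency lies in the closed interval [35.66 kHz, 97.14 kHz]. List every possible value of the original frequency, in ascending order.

36.04 kHz, 48.04 kHz, 78.08 kHz, 90.08 kHz

Frequencies that alias to 6 kHz are k·fs ± 6 kHz for integer k ≥ 0.
k=0: 6 kHz.
k=1: 36.04 kHz, 48.04 kHz.
k=2: 78.08 kHz, 90.08 kHz.
k=3: 120.12 kHz, 132.12 kHz.
Within [35.66 kHz, 97.14 kHz]: 36.04 kHz, 48.04 kHz, 78.08 kHz, 90.08 kHz.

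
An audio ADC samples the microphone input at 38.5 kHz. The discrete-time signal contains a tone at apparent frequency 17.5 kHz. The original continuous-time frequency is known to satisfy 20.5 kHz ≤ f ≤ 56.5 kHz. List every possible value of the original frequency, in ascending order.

Frequencies that alias to 17.5 kHz are k·fs ± 17.5 kHz for integer k ≥ 0.
k=0: 17.5 kHz.
k=1: 21 kHz, 56 kHz.
k=2: 59.5 kHz, 94.5 kHz.
Within [20.5 kHz, 56.5 kHz]: 21 kHz, 56 kHz.

21 kHz, 56 kHz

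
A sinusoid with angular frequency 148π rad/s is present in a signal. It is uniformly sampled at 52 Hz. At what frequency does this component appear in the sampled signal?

22 Hz

ω = 148π rad/s → f = ω/(2π) = 74 Hz.
74 Hz mod fs = 22 Hz.
22 Hz ≤ fs/2 = 26 Hz, appears at 22 Hz.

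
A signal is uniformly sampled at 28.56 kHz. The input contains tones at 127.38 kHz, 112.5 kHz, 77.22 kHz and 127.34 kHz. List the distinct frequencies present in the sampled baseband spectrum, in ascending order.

fs/2 = 14.28 kHz.
127.38 kHz mod fs = 13.14 kHz.
13.14 kHz ≤ fs/2 = 14.28 kHz, appears at 13.14 kHz.
112.5 kHz mod fs = 26.82 kHz.
26.82 kHz > fs/2 = 14.28 kHz, folds to fs − 26.82 kHz = 1.74 kHz.
77.22 kHz mod fs = 20.1 kHz.
20.1 kHz > fs/2 = 14.28 kHz, folds to fs − 20.1 kHz = 8.46 kHz.
127.34 kHz mod fs = 13.1 kHz.
13.1 kHz ≤ fs/2 = 14.28 kHz, appears at 13.1 kHz.
Distinct values: {1.74 kHz, 8.46 kHz, 13.1 kHz, 13.14 kHz}.

1.74 kHz, 8.46 kHz, 13.1 kHz, 13.14 kHz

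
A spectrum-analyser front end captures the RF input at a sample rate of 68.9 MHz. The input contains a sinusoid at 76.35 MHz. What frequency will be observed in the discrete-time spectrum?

7.45 MHz

76.35 MHz mod fs = 7.45 MHz.
7.45 MHz ≤ fs/2 = 34.45 MHz, appears at 7.45 MHz.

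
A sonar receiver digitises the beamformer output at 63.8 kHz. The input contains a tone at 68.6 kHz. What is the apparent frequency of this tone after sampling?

4.8 kHz

68.6 kHz mod fs = 4.8 kHz.
4.8 kHz ≤ fs/2 = 31.9 kHz, appears at 4.8 kHz.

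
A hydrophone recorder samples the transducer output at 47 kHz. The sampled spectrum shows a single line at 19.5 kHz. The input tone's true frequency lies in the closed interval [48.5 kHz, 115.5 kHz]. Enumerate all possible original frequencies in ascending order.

66.5 kHz, 74.5 kHz, 113.5 kHz

Frequencies that alias to 19.5 kHz are k·fs ± 19.5 kHz for integer k ≥ 0.
k=0: 19.5 kHz.
k=1: 27.5 kHz, 66.5 kHz.
k=2: 74.5 kHz, 113.5 kHz.
k=3: 121.5 kHz, 160.5 kHz.
Within [48.5 kHz, 115.5 kHz]: 66.5 kHz, 74.5 kHz, 113.5 kHz.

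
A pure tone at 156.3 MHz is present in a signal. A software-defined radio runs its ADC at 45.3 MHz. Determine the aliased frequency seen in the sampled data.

20.4 MHz

156.3 MHz mod fs = 20.4 MHz.
20.4 MHz ≤ fs/2 = 22.65 MHz, appears at 20.4 MHz.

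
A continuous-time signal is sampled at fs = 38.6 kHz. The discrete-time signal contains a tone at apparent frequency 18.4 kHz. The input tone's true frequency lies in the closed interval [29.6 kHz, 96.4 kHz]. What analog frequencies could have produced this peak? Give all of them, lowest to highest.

57 kHz, 58.8 kHz, 95.6 kHz

Frequencies that alias to 18.4 kHz are k·fs ± 18.4 kHz for integer k ≥ 0.
k=0: 18.4 kHz.
k=1: 20.2 kHz, 57 kHz.
k=2: 58.8 kHz, 95.6 kHz.
k=3: 97.4 kHz, 134.2 kHz.
Within [29.6 kHz, 96.4 kHz]: 57 kHz, 58.8 kHz, 95.6 kHz.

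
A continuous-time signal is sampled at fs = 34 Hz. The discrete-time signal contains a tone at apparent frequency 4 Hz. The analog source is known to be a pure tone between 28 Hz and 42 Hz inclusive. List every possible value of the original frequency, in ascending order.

30 Hz, 38 Hz

Frequencies that alias to 4 Hz are k·fs ± 4 Hz for integer k ≥ 0.
k=0: 4 Hz.
k=1: 30 Hz, 38 Hz.
k=2: 64 Hz, 72 Hz.
Within [28 Hz, 42 Hz]: 30 Hz, 38 Hz.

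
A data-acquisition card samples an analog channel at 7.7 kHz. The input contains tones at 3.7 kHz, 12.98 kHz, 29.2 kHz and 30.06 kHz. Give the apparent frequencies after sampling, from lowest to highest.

0.74 kHz, 1.6 kHz, 2.42 kHz, 3.7 kHz

fs/2 = 3.85 kHz.
3.7 kHz ≤ fs/2 = 3.85 kHz, passes unchanged.
12.98 kHz mod fs = 5.28 kHz.
5.28 kHz > fs/2 = 3.85 kHz, folds to fs − 5.28 kHz = 2.42 kHz.
29.2 kHz mod fs = 6.1 kHz.
6.1 kHz > fs/2 = 3.85 kHz, folds to fs − 6.1 kHz = 1.6 kHz.
30.06 kHz mod fs = 6.96 kHz.
6.96 kHz > fs/2 = 3.85 kHz, folds to fs − 6.96 kHz = 0.74 kHz.
Distinct values: {0.74 kHz, 1.6 kHz, 2.42 kHz, 3.7 kHz}.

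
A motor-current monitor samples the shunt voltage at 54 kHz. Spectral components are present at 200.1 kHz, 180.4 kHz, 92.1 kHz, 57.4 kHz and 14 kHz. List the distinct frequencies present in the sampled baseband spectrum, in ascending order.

3.4 kHz, 14 kHz, 15.9 kHz, 18.4 kHz

fs/2 = 27 kHz.
200.1 kHz mod fs = 38.1 kHz.
38.1 kHz > fs/2 = 27 kHz, folds to fs − 38.1 kHz = 15.9 kHz.
180.4 kHz mod fs = 18.4 kHz.
18.4 kHz ≤ fs/2 = 27 kHz, appears at 18.4 kHz.
92.1 kHz mod fs = 38.1 kHz.
38.1 kHz > fs/2 = 27 kHz, folds to fs − 38.1 kHz = 15.9 kHz.
57.4 kHz mod fs = 3.4 kHz.
3.4 kHz ≤ fs/2 = 27 kHz, appears at 3.4 kHz.
14 kHz ≤ fs/2 = 27 kHz, passes unchanged.
Distinct values: {3.4 kHz, 14 kHz, 15.9 kHz, 18.4 kHz}.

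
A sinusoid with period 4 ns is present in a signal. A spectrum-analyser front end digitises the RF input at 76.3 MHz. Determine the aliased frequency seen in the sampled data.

21.1 MHz

T = 4 ns → f = 1/T = 250 MHz.
250 MHz mod fs = 21.1 MHz.
21.1 MHz ≤ fs/2 = 38.15 MHz, appears at 21.1 MHz.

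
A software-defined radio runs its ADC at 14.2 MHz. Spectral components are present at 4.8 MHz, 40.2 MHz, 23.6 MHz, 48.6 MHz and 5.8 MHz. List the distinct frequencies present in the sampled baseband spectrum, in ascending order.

2.4 MHz, 4.8 MHz, 5.8 MHz, 6 MHz

fs/2 = 7.1 MHz.
4.8 MHz ≤ fs/2 = 7.1 MHz, passes unchanged.
40.2 MHz mod fs = 11.8 MHz.
11.8 MHz > fs/2 = 7.1 MHz, folds to fs − 11.8 MHz = 2.4 MHz.
23.6 MHz mod fs = 9.4 MHz.
9.4 MHz > fs/2 = 7.1 MHz, folds to fs − 9.4 MHz = 4.8 MHz.
48.6 MHz mod fs = 6 MHz.
6 MHz ≤ fs/2 = 7.1 MHz, appears at 6 MHz.
5.8 MHz ≤ fs/2 = 7.1 MHz, passes unchanged.
Distinct values: {2.4 MHz, 4.8 MHz, 5.8 MHz, 6 MHz}.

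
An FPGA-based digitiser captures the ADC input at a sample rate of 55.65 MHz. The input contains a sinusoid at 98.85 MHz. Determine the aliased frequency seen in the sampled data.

98.85 MHz mod fs = 43.2 MHz.
43.2 MHz > fs/2 = 27.825 MHz, folds to fs − 43.2 MHz = 12.45 MHz.

12.45 MHz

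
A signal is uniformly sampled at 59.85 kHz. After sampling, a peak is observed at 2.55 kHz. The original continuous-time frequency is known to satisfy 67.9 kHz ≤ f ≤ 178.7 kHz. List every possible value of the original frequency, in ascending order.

117.15 kHz, 122.25 kHz, 177 kHz

Frequencies that alias to 2.55 kHz are k·fs ± 2.55 kHz for integer k ≥ 0.
k=0: 2.55 kHz.
k=1: 57.3 kHz, 62.4 kHz.
k=2: 117.15 kHz, 122.25 kHz.
k=3: 177 kHz, 182.1 kHz.
k=4: 236.85 kHz, 241.95 kHz.
Within [67.9 kHz, 178.7 kHz]: 117.15 kHz, 122.25 kHz, 177 kHz.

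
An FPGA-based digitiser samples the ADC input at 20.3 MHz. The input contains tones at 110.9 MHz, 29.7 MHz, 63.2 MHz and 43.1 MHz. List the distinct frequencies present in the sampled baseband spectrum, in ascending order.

fs/2 = 10.15 MHz.
110.9 MHz mod fs = 9.4 MHz.
9.4 MHz ≤ fs/2 = 10.15 MHz, appears at 9.4 MHz.
29.7 MHz mod fs = 9.4 MHz.
9.4 MHz ≤ fs/2 = 10.15 MHz, appears at 9.4 MHz.
63.2 MHz mod fs = 2.3 MHz.
2.3 MHz ≤ fs/2 = 10.15 MHz, appears at 2.3 MHz.
43.1 MHz mod fs = 2.5 MHz.
2.5 MHz ≤ fs/2 = 10.15 MHz, appears at 2.5 MHz.
Distinct values: {2.3 MHz, 2.5 MHz, 9.4 MHz}.

2.3 MHz, 2.5 MHz, 9.4 MHz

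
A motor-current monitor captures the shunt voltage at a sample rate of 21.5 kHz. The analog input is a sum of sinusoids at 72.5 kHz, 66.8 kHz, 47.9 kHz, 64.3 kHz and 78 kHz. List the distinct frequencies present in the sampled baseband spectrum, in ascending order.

0.2 kHz, 2.3 kHz, 4.9 kHz, 8 kHz

fs/2 = 10.75 kHz.
72.5 kHz mod fs = 8 kHz.
8 kHz ≤ fs/2 = 10.75 kHz, appears at 8 kHz.
66.8 kHz mod fs = 2.3 kHz.
2.3 kHz ≤ fs/2 = 10.75 kHz, appears at 2.3 kHz.
47.9 kHz mod fs = 4.9 kHz.
4.9 kHz ≤ fs/2 = 10.75 kHz, appears at 4.9 kHz.
64.3 kHz mod fs = 21.3 kHz.
21.3 kHz > fs/2 = 10.75 kHz, folds to fs − 21.3 kHz = 0.2 kHz.
78 kHz mod fs = 13.5 kHz.
13.5 kHz > fs/2 = 10.75 kHz, folds to fs − 13.5 kHz = 8 kHz.
Distinct values: {0.2 kHz, 2.3 kHz, 4.9 kHz, 8 kHz}.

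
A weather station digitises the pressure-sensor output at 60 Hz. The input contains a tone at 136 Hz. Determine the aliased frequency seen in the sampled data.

16 Hz

136 Hz mod fs = 16 Hz.
16 Hz ≤ fs/2 = 30 Hz, appears at 16 Hz.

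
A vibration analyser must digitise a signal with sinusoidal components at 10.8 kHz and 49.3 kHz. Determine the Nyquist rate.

98.6 kHz

Highest-frequency component: 49.3 kHz.
Nyquist rate = 2 × 49.3 kHz = 98.6 kHz.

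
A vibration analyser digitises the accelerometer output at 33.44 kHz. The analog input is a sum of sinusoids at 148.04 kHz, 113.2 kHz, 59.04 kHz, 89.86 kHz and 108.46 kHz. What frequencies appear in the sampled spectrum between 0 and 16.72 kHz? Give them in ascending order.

7.84 kHz, 8.14 kHz, 10.46 kHz, 12.88 kHz, 14.28 kHz

fs/2 = 16.72 kHz.
148.04 kHz mod fs = 14.28 kHz.
14.28 kHz ≤ fs/2 = 16.72 kHz, appears at 14.28 kHz.
113.2 kHz mod fs = 12.88 kHz.
12.88 kHz ≤ fs/2 = 16.72 kHz, appears at 12.88 kHz.
59.04 kHz mod fs = 25.6 kHz.
25.6 kHz > fs/2 = 16.72 kHz, folds to fs − 25.6 kHz = 7.84 kHz.
89.86 kHz mod fs = 22.98 kHz.
22.98 kHz > fs/2 = 16.72 kHz, folds to fs − 22.98 kHz = 10.46 kHz.
108.46 kHz mod fs = 8.14 kHz.
8.14 kHz ≤ fs/2 = 16.72 kHz, appears at 8.14 kHz.
Distinct values: {7.84 kHz, 8.14 kHz, 10.46 kHz, 12.88 kHz, 14.28 kHz}.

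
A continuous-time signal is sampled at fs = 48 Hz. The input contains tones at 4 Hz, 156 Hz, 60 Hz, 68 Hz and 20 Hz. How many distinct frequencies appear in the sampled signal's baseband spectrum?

3

fs/2 = 24 Hz.
4 Hz ≤ fs/2 = 24 Hz, passes unchanged.
156 Hz mod fs = 12 Hz.
12 Hz ≤ fs/2 = 24 Hz, appears at 12 Hz.
60 Hz mod fs = 12 Hz.
12 Hz ≤ fs/2 = 24 Hz, appears at 12 Hz.
68 Hz mod fs = 20 Hz.
20 Hz ≤ fs/2 = 24 Hz, appears at 20 Hz.
20 Hz ≤ fs/2 = 24 Hz, passes unchanged.
Distinct values: {4 Hz, 12 Hz, 20 Hz} → 3.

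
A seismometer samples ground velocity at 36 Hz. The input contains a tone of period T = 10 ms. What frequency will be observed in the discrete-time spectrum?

T = 10 ms → f = 1/T = 100 Hz.
100 Hz mod fs = 28 Hz.
28 Hz > fs/2 = 18 Hz, folds to fs − 28 Hz = 8 Hz.

8 Hz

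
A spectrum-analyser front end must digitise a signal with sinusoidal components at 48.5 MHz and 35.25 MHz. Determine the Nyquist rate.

97 MHz

Highest-frequency component: 48.5 MHz.
Nyquist rate = 2 × 48.5 MHz = 97 MHz.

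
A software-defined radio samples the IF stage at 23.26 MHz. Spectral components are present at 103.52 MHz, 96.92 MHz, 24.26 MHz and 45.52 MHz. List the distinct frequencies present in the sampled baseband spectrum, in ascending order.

fs/2 = 11.63 MHz.
103.52 MHz mod fs = 10.48 MHz.
10.48 MHz ≤ fs/2 = 11.63 MHz, appears at 10.48 MHz.
96.92 MHz mod fs = 3.88 MHz.
3.88 MHz ≤ fs/2 = 11.63 MHz, appears at 3.88 MHz.
24.26 MHz mod fs = 1 MHz.
1 MHz ≤ fs/2 = 11.63 MHz, appears at 1 MHz.
45.52 MHz mod fs = 22.26 MHz.
22.26 MHz > fs/2 = 11.63 MHz, folds to fs − 22.26 MHz = 1 MHz.
Distinct values: {1 MHz, 3.88 MHz, 10.48 MHz}.

1 MHz, 3.88 MHz, 10.48 MHz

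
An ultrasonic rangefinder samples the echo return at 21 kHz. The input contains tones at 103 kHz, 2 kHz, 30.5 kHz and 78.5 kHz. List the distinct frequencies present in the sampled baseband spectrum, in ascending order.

2 kHz, 5.5 kHz, 9.5 kHz

fs/2 = 10.5 kHz.
103 kHz mod fs = 19 kHz.
19 kHz > fs/2 = 10.5 kHz, folds to fs − 19 kHz = 2 kHz.
2 kHz ≤ fs/2 = 10.5 kHz, passes unchanged.
30.5 kHz mod fs = 9.5 kHz.
9.5 kHz ≤ fs/2 = 10.5 kHz, appears at 9.5 kHz.
78.5 kHz mod fs = 15.5 kHz.
15.5 kHz > fs/2 = 10.5 kHz, folds to fs − 15.5 kHz = 5.5 kHz.
Distinct values: {2 kHz, 5.5 kHz, 9.5 kHz}.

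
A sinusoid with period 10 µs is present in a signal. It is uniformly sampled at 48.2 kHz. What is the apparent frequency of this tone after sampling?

3.6 kHz

T = 10 µs → f = 1/T = 100 kHz.
100 kHz mod fs = 3.6 kHz.
3.6 kHz ≤ fs/2 = 24.1 kHz, appears at 3.6 kHz.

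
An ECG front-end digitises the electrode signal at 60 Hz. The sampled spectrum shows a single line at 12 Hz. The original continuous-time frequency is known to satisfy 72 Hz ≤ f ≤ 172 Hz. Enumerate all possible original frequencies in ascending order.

Frequencies that alias to 12 Hz are k·fs ± 12 Hz for integer k ≥ 0.
k=0: 12 Hz.
k=1: 48 Hz, 72 Hz.
k=2: 108 Hz, 132 Hz.
k=3: 168 Hz, 192 Hz.
k=4: 228 Hz, 252 Hz.
Within [72 Hz, 172 Hz]: 72 Hz, 108 Hz, 132 Hz, 168 Hz.

72 Hz, 108 Hz, 132 Hz, 168 Hz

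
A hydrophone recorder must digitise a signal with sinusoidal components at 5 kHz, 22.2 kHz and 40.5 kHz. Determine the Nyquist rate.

Highest-frequency component: 40.5 kHz.
Nyquist rate = 2 × 40.5 kHz = 81 kHz.

81 kHz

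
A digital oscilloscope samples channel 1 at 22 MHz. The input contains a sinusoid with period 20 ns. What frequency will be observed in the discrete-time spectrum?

T = 20 ns → f = 1/T = 50 MHz.
50 MHz mod fs = 6 MHz.
6 MHz ≤ fs/2 = 11 MHz, appears at 6 MHz.

6 MHz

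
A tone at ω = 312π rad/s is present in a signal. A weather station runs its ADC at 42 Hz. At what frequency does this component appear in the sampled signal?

12 Hz

ω = 312π rad/s → f = ω/(2π) = 156 Hz.
156 Hz mod fs = 30 Hz.
30 Hz > fs/2 = 21 Hz, folds to fs − 30 Hz = 12 Hz.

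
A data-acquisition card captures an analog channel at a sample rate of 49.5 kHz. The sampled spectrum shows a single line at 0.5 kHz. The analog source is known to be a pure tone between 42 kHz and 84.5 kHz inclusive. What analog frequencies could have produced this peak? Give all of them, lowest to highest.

49 kHz, 50 kHz

Frequencies that alias to 0.5 kHz are k·fs ± 0.5 kHz for integer k ≥ 0.
k=0: 0.5 kHz.
k=1: 49 kHz, 50 kHz.
k=2: 98.5 kHz, 99.5 kHz.
Within [42 kHz, 84.5 kHz]: 49 kHz, 50 kHz.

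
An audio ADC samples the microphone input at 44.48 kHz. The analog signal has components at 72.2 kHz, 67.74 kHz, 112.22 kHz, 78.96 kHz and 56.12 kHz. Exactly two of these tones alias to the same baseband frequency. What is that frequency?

21.22 kHz

fs/2 = 22.24 kHz.
72.2 kHz mod fs = 27.72 kHz.
27.72 kHz > fs/2 = 22.24 kHz, folds to fs − 27.72 kHz = 16.76 kHz.
67.74 kHz mod fs = 23.26 kHz.
23.26 kHz > fs/2 = 22.24 kHz, folds to fs − 23.26 kHz = 21.22 kHz.
112.22 kHz mod fs = 23.26 kHz.
23.26 kHz > fs/2 = 22.24 kHz, folds to fs − 23.26 kHz = 21.22 kHz.
78.96 kHz mod fs = 34.48 kHz.
34.48 kHz > fs/2 = 22.24 kHz, folds to fs − 34.48 kHz = 10 kHz.
56.12 kHz mod fs = 11.64 kHz.
11.64 kHz ≤ fs/2 = 22.24 kHz, appears at 11.64 kHz.
67.74 kHz and 112.22 kHz both map to 21.22 kHz.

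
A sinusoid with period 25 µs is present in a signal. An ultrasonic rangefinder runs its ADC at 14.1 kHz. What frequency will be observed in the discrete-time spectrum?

T = 25 µs → f = 1/T = 40 kHz.
40 kHz mod fs = 11.8 kHz.
11.8 kHz > fs/2 = 7.05 kHz, folds to fs − 11.8 kHz = 2.3 kHz.

2.3 kHz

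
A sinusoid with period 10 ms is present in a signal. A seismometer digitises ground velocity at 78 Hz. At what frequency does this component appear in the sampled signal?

22 Hz

T = 10 ms → f = 1/T = 100 Hz.
100 Hz mod fs = 22 Hz.
22 Hz ≤ fs/2 = 39 Hz, appears at 22 Hz.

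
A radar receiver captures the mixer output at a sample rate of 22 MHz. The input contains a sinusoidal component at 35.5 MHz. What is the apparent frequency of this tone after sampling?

35.5 MHz mod fs = 13.5 MHz.
13.5 MHz > fs/2 = 11 MHz, folds to fs − 13.5 MHz = 8.5 MHz.

8.5 MHz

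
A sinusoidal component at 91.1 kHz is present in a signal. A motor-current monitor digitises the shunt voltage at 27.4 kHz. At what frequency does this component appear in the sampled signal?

8.9 kHz

91.1 kHz mod fs = 8.9 kHz.
8.9 kHz ≤ fs/2 = 13.7 kHz, appears at 8.9 kHz.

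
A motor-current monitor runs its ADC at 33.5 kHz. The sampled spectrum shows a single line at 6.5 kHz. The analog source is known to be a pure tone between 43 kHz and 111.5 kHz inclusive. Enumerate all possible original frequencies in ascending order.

60.5 kHz, 73.5 kHz, 94 kHz, 107 kHz

Frequencies that alias to 6.5 kHz are k·fs ± 6.5 kHz for integer k ≥ 0.
k=0: 6.5 kHz.
k=1: 27 kHz, 40 kHz.
k=2: 60.5 kHz, 73.5 kHz.
k=3: 94 kHz, 107 kHz.
k=4: 127.5 kHz, 140.5 kHz.
Within [43 kHz, 111.5 kHz]: 60.5 kHz, 73.5 kHz, 94 kHz, 107 kHz.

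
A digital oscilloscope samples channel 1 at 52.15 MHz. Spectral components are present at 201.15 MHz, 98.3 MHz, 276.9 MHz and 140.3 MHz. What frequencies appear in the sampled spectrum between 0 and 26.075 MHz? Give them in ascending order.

fs/2 = 26.075 MHz.
201.15 MHz mod fs = 44.7 MHz.
44.7 MHz > fs/2 = 26.075 MHz, folds to fs − 44.7 MHz = 7.45 MHz.
98.3 MHz mod fs = 46.15 MHz.
46.15 MHz > fs/2 = 26.075 MHz, folds to fs − 46.15 MHz = 6 MHz.
276.9 MHz mod fs = 16.15 MHz.
16.15 MHz ≤ fs/2 = 26.075 MHz, appears at 16.15 MHz.
140.3 MHz mod fs = 36 MHz.
36 MHz > fs/2 = 26.075 MHz, folds to fs − 36 MHz = 16.15 MHz.
Distinct values: {6 MHz, 7.45 MHz, 16.15 MHz}.

6 MHz, 7.45 MHz, 16.15 MHz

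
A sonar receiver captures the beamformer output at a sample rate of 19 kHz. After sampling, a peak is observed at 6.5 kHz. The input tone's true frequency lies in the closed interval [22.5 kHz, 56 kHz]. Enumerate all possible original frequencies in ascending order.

25.5 kHz, 31.5 kHz, 44.5 kHz, 50.5 kHz

Frequencies that alias to 6.5 kHz are k·fs ± 6.5 kHz for integer k ≥ 0.
k=0: 6.5 kHz.
k=1: 12.5 kHz, 25.5 kHz.
k=2: 31.5 kHz, 44.5 kHz.
k=3: 50.5 kHz, 63.5 kHz.
k=4: 69.5 kHz, 82.5 kHz.
Within [22.5 kHz, 56 kHz]: 25.5 kHz, 31.5 kHz, 44.5 kHz, 50.5 kHz.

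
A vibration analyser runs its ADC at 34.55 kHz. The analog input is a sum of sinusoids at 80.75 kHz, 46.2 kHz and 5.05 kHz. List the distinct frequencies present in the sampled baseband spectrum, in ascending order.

5.05 kHz, 11.65 kHz

fs/2 = 17.275 kHz.
80.75 kHz mod fs = 11.65 kHz.
11.65 kHz ≤ fs/2 = 17.275 kHz, appears at 11.65 kHz.
46.2 kHz mod fs = 11.65 kHz.
11.65 kHz ≤ fs/2 = 17.275 kHz, appears at 11.65 kHz.
5.05 kHz ≤ fs/2 = 17.275 kHz, passes unchanged.
Distinct values: {5.05 kHz, 11.65 kHz}.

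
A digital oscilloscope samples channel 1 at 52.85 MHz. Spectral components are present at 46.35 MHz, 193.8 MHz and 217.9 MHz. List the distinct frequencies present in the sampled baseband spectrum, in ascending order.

fs/2 = 26.425 MHz.
46.35 MHz > fs/2 = 26.425 MHz, folds to fs − 46.35 MHz = 6.5 MHz.
193.8 MHz mod fs = 35.25 MHz.
35.25 MHz > fs/2 = 26.425 MHz, folds to fs − 35.25 MHz = 17.6 MHz.
217.9 MHz mod fs = 6.5 MHz.
6.5 MHz ≤ fs/2 = 26.425 MHz, appears at 6.5 MHz.
Distinct values: {6.5 MHz, 17.6 MHz}.

6.5 MHz, 17.6 MHz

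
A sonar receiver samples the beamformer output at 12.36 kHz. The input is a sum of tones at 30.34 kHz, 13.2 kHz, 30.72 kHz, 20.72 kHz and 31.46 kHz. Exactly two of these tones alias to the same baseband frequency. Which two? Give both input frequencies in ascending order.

30.34 kHz, 31.46 kHz

fs/2 = 6.18 kHz.
30.34 kHz mod fs = 5.62 kHz.
5.62 kHz ≤ fs/2 = 6.18 kHz, appears at 5.62 kHz.
13.2 kHz mod fs = 0.84 kHz.
0.84 kHz ≤ fs/2 = 6.18 kHz, appears at 0.84 kHz.
30.72 kHz mod fs = 6 kHz.
6 kHz ≤ fs/2 = 6.18 kHz, appears at 6 kHz.
20.72 kHz mod fs = 8.36 kHz.
8.36 kHz > fs/2 = 6.18 kHz, folds to fs − 8.36 kHz = 4 kHz.
31.46 kHz mod fs = 6.74 kHz.
6.74 kHz > fs/2 = 6.18 kHz, folds to fs − 6.74 kHz = 5.62 kHz.
30.34 kHz and 31.46 kHz both map to 5.62 kHz.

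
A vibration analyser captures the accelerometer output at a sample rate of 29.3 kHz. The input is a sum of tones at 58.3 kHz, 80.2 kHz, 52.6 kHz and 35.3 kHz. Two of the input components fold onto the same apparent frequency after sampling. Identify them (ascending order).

fs/2 = 14.65 kHz.
58.3 kHz mod fs = 29 kHz.
29 kHz > fs/2 = 14.65 kHz, folds to fs − 29 kHz = 0.3 kHz.
80.2 kHz mod fs = 21.6 kHz.
21.6 kHz > fs/2 = 14.65 kHz, folds to fs − 21.6 kHz = 7.7 kHz.
52.6 kHz mod fs = 23.3 kHz.
23.3 kHz > fs/2 = 14.65 kHz, folds to fs − 23.3 kHz = 6 kHz.
35.3 kHz mod fs = 6 kHz.
6 kHz ≤ fs/2 = 14.65 kHz, appears at 6 kHz.
35.3 kHz and 52.6 kHz both map to 6 kHz.

35.3 kHz, 52.6 kHz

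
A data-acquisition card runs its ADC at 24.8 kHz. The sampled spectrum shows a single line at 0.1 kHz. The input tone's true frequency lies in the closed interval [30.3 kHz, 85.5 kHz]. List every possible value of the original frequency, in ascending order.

49.5 kHz, 49.7 kHz, 74.3 kHz, 74.5 kHz

Frequencies that alias to 0.1 kHz are k·fs ± 0.1 kHz for integer k ≥ 0.
k=0: 0.1 kHz.
k=1: 24.7 kHz, 24.9 kHz.
k=2: 49.5 kHz, 49.7 kHz.
k=3: 74.3 kHz, 74.5 kHz.
k=4: 99.1 kHz, 99.3 kHz.
Within [30.3 kHz, 85.5 kHz]: 49.5 kHz, 49.7 kHz, 74.3 kHz, 74.5 kHz.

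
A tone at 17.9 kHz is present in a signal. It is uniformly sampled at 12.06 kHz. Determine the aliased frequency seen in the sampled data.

17.9 kHz mod fs = 5.84 kHz.
5.84 kHz ≤ fs/2 = 6.03 kHz, appears at 5.84 kHz.

5.84 kHz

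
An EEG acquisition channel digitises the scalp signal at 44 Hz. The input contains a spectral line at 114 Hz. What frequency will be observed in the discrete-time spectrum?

114 Hz mod fs = 26 Hz.
26 Hz > fs/2 = 22 Hz, folds to fs − 26 Hz = 18 Hz.

18 Hz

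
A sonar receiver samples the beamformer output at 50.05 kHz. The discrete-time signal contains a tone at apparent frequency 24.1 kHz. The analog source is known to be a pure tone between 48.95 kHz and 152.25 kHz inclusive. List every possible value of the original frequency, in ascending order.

74.15 kHz, 76 kHz, 124.2 kHz, 126.05 kHz

Frequencies that alias to 24.1 kHz are k·fs ± 24.1 kHz for integer k ≥ 0.
k=0: 24.1 kHz.
k=1: 25.95 kHz, 74.15 kHz.
k=2: 76 kHz, 124.2 kHz.
k=3: 126.05 kHz, 174.25 kHz.
k=4: 176.1 kHz, 224.3 kHz.
Within [48.95 kHz, 152.25 kHz]: 74.15 kHz, 76 kHz, 124.2 kHz, 126.05 kHz.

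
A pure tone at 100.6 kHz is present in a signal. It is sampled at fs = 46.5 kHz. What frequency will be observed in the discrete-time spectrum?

100.6 kHz mod fs = 7.6 kHz.
7.6 kHz ≤ fs/2 = 23.25 kHz, appears at 7.6 kHz.

7.6 kHz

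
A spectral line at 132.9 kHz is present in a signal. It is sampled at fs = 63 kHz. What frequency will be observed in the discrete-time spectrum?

132.9 kHz mod fs = 6.9 kHz.
6.9 kHz ≤ fs/2 = 31.5 kHz, appears at 6.9 kHz.

6.9 kHz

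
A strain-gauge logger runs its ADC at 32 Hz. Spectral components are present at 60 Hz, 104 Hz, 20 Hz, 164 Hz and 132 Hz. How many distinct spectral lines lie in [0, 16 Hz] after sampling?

3

fs/2 = 16 Hz.
60 Hz mod fs = 28 Hz.
28 Hz > fs/2 = 16 Hz, folds to fs − 28 Hz = 4 Hz.
104 Hz mod fs = 8 Hz.
8 Hz ≤ fs/2 = 16 Hz, appears at 8 Hz.
20 Hz > fs/2 = 16 Hz, folds to fs − 20 Hz = 12 Hz.
164 Hz mod fs = 4 Hz.
4 Hz ≤ fs/2 = 16 Hz, appears at 4 Hz.
132 Hz mod fs = 4 Hz.
4 Hz ≤ fs/2 = 16 Hz, appears at 4 Hz.
Distinct values: {4 Hz, 8 Hz, 12 Hz} → 3.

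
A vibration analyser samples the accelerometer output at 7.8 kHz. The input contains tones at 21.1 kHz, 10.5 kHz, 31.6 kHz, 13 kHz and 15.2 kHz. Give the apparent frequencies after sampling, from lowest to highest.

fs/2 = 3.9 kHz.
21.1 kHz mod fs = 5.5 kHz.
5.5 kHz > fs/2 = 3.9 kHz, folds to fs − 5.5 kHz = 2.3 kHz.
10.5 kHz mod fs = 2.7 kHz.
2.7 kHz ≤ fs/2 = 3.9 kHz, appears at 2.7 kHz.
31.6 kHz mod fs = 0.4 kHz.
0.4 kHz ≤ fs/2 = 3.9 kHz, appears at 0.4 kHz.
13 kHz mod fs = 5.2 kHz.
5.2 kHz > fs/2 = 3.9 kHz, folds to fs − 5.2 kHz = 2.6 kHz.
15.2 kHz mod fs = 7.4 kHz.
7.4 kHz > fs/2 = 3.9 kHz, folds to fs − 7.4 kHz = 0.4 kHz.
Distinct values: {0.4 kHz, 2.3 kHz, 2.6 kHz, 2.7 kHz}.

0.4 kHz, 2.3 kHz, 2.6 kHz, 2.7 kHz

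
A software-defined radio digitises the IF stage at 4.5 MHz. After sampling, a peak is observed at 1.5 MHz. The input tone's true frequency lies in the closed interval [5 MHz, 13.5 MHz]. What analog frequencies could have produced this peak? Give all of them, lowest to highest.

Frequencies that alias to 1.5 MHz are k·fs ± 1.5 MHz for integer k ≥ 0.
k=0: 1.5 MHz.
k=1: 3 MHz, 6 MHz.
k=2: 7.5 MHz, 10.5 MHz.
k=3: 12 MHz, 15 MHz.
k=4: 16.5 MHz, 19.5 MHz.
Within [5 MHz, 13.5 MHz]: 6 MHz, 7.5 MHz, 10.5 MHz, 12 MHz.

6 MHz, 7.5 MHz, 10.5 MHz, 12 MHz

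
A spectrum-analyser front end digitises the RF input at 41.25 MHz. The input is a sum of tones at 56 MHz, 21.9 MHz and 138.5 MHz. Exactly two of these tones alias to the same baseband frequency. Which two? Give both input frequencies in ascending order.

56 MHz, 138.5 MHz

fs/2 = 20.625 MHz.
56 MHz mod fs = 14.75 MHz.
14.75 MHz ≤ fs/2 = 20.625 MHz, appears at 14.75 MHz.
21.9 MHz > fs/2 = 20.625 MHz, folds to fs − 21.9 MHz = 19.35 MHz.
138.5 MHz mod fs = 14.75 MHz.
14.75 MHz ≤ fs/2 = 20.625 MHz, appears at 14.75 MHz.
56 MHz and 138.5 MHz both map to 14.75 MHz.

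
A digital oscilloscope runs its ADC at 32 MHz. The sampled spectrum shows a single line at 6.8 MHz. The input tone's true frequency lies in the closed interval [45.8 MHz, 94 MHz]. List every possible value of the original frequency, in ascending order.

Frequencies that alias to 6.8 MHz are k·fs ± 6.8 MHz for integer k ≥ 0.
k=0: 6.8 MHz.
k=1: 25.2 MHz, 38.8 MHz.
k=2: 57.2 MHz, 70.8 MHz.
k=3: 89.2 MHz, 102.8 MHz.
k=4: 121.2 MHz, 134.8 MHz.
Within [45.8 MHz, 94 MHz]: 57.2 MHz, 70.8 MHz, 89.2 MHz.

57.2 MHz, 70.8 MHz, 89.2 MHz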